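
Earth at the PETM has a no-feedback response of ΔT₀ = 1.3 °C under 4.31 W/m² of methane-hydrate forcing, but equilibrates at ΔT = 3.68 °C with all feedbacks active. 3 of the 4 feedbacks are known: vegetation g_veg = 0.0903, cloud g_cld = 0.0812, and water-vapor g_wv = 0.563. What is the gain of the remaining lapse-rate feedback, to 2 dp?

Amplification A = ΔT/ΔT₀ = 3.68/1.3 = 2.831.
Total gain g = 1 − 1/A = 1 − 1/2.831 = 0.6468.
Known gains sum to 0.0903 + 0.0812 + 0.563 = 0.7345.
g_lr = 0.6468 − 0.7345 = -0.09.

-0.09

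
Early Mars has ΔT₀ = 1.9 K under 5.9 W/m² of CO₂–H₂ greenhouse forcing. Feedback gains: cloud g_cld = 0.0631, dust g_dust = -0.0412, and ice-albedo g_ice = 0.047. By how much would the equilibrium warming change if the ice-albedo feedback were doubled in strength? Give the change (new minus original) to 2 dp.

0.11 K

Original: g = 0.0689, ΔT = 1.9/(1−0.0689) = 2.0406 K.
With doubled ice-albedo: g' = 0.1159, ΔT' = 1.9/(1−0.1159) = 2.1491 K.
Change = 2.1491 − 2.0406 = 0.11 K.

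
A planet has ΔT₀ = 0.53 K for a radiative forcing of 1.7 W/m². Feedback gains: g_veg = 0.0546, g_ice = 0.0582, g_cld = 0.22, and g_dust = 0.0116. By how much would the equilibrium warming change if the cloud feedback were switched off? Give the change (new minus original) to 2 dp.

-0.20 K

Original: g = 0.3444, ΔT = 0.53/(1−0.3444) = 0.8084 K.
Without cloud: g' = 0.1244, ΔT' = 0.53/(1−0.1244) = 0.6053 K.
Change = 0.6053 − 0.8084 = -0.20 K.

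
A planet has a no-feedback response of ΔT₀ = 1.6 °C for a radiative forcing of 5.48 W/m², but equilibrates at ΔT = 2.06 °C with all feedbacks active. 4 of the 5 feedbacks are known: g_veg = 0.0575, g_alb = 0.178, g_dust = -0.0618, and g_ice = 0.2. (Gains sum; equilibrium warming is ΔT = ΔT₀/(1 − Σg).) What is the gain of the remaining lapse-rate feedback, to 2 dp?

Amplification A = ΔT/ΔT₀ = 2.06/1.6 = 1.287.
Total gain g = 1 − 1/A = 1 − 1/1.287 = 0.223.
Known gains sum to 0.0575 + 0.178 − 0.0618 + 0.2 = 0.3737.
g_lr = 0.223 − 0.3737 = -0.15.

-0.15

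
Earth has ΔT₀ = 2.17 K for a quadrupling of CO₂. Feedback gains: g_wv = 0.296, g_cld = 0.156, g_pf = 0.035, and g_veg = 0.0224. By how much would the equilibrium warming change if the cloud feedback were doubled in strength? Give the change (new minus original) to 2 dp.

2.06 K

Original: g = 0.5094, ΔT = 2.17/(1−0.5094) = 4.4232 K.
With doubled cloud: g' = 0.6654, ΔT' = 2.17/(1−0.6654) = 6.4854 K.
Change = 6.4854 − 4.4232 = 2.06 K.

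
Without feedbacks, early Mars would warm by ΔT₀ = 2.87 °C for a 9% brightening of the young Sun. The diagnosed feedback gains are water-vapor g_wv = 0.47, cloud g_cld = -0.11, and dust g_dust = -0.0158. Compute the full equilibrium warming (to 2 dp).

Total gain g = 0.47 − 0.11 − 0.0158 = 0.3442.
Amplification A = 1/(1 − 0.3442) = 1.525.
ΔT = 2.87 × 1.525 = 4.38 °C.

4.38 °C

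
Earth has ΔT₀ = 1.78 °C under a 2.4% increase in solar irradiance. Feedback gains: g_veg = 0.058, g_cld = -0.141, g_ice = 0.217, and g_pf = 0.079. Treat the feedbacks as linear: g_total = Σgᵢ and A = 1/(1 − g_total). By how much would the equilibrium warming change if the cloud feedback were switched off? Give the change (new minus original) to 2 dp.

0.49 °C

Original: g = 0.213, ΔT = 1.78/(1−0.213) = 2.2618 °C.
Without cloud: g' = 0.354, ΔT' = 1.78/(1−0.354) = 2.7554 °C.
Change = 2.7554 − 2.2618 = 0.49 °C.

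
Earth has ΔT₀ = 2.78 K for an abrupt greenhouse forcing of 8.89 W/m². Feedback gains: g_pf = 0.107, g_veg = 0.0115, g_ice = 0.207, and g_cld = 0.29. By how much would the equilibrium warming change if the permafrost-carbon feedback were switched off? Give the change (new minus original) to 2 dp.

Original: g = 0.6155, ΔT = 2.78/(1−0.6155) = 7.2302 K.
Without permafrost-carbon: g' = 0.5085, ΔT' = 2.78/(1−0.5085) = 5.6562 K.
Change = 5.6562 − 7.2302 = -1.57 K.

-1.57 K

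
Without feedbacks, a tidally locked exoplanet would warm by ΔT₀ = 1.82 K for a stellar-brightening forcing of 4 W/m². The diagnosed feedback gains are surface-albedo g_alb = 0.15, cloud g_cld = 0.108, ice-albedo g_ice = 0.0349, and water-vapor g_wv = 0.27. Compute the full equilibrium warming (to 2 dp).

4.16 K

Total gain g = 0.15 + 0.108 + 0.0349 + 0.27 = 0.5629.
Amplification A = 1/(1 − 0.5629) = 2.288.
ΔT = 1.82 × 2.288 = 4.16 K.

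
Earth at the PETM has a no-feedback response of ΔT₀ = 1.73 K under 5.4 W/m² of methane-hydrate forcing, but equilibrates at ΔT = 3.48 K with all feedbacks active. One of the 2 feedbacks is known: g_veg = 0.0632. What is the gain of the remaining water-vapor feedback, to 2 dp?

Amplification A = ΔT/ΔT₀ = 3.48/1.73 = 2.012.
Total gain g = 1 − 1/A = 1 − 1/2.012 = 0.503.
The known gain is 0.0632.
g_wv = 0.503 − 0.0632 = 0.44.

0.44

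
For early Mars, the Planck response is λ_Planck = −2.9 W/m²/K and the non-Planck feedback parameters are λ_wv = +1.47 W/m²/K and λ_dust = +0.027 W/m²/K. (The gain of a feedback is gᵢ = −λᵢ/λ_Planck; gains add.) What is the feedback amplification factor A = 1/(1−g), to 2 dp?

Convert to gains: g_wv = 1.47/2.9 = 0.5069; g_dust = 0.027/2.9 = 0.00931.
Total gain g = 0.51621.
A = 1/(1 − 0.51621) = 2.07.

2.07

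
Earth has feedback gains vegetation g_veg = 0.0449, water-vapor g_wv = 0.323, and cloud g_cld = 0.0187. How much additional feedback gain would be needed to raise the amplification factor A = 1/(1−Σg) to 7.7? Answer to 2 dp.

Current total gain = 0.3866.
Target gain for A = 7.7: g* = 1 − 1/7.7 = 0.8701.
Additional gain needed = 0.8701 − 0.3866 = 0.48.

0.48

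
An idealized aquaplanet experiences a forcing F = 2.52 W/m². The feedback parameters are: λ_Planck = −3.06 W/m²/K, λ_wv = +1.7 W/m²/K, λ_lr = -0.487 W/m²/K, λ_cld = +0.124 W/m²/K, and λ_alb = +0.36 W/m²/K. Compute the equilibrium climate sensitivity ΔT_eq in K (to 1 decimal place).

1.8 K

Net feedback parameter λ = (−3.06) + (+1.7) + (-0.487) + (+0.124) + (+0.36) = -1.363 W/m²/K.
ΔT = −F/λ = −2.52/(-1.363) = 1.8 K.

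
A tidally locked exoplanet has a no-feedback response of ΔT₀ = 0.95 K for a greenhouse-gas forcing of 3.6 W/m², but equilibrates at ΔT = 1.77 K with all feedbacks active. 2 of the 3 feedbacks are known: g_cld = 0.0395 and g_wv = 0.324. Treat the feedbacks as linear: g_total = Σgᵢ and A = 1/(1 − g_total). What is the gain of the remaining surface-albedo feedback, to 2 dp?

Amplification A = ΔT/ΔT₀ = 1.77/0.95 = 1.863.
Total gain g = 1 − 1/A = 1 − 1/1.863 = 0.4632.
Known gains sum to 0.0395 + 0.324 = 0.3635.
g_alb = 0.4632 − 0.3635 = 0.10.

0.10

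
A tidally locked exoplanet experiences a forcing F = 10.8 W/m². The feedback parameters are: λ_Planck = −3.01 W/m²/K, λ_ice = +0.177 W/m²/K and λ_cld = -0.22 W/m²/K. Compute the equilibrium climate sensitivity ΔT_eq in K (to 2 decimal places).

3.54 K

Net feedback parameter λ = (−3.01) + (+0.177) + (-0.22) = -3.053 W/m²/K.
ΔT = −F/λ = −10.8/(-3.053) = 3.54 K.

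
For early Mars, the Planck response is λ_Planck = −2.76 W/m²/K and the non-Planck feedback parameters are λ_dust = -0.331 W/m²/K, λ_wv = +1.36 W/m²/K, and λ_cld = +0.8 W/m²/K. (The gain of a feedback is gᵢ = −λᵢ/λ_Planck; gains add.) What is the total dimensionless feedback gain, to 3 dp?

0.663

Convert to gains: g_dust = -0.331/2.76 = -0.1199; g_wv = 1.36/2.76 = 0.4928; g_cld = 0.8/2.76 = 0.2899.
Total gain g = 0.6628.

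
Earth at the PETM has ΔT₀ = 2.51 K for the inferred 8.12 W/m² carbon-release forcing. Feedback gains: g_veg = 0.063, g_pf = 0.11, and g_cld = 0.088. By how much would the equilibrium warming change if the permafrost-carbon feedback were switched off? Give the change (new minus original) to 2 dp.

Original: g = 0.261, ΔT = 2.51/(1−0.261) = 3.3965 K.
Without permafrost-carbon: g' = 0.151, ΔT' = 2.51/(1−0.151) = 2.9564 K.
Change = 2.9564 − 3.3965 = -0.44 K.

-0.44 K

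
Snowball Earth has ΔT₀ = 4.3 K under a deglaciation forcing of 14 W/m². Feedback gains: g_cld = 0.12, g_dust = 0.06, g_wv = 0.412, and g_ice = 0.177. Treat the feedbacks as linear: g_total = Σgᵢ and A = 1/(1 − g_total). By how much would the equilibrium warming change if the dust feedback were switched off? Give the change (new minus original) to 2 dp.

Original: g = 0.769, ΔT = 4.3/(1−0.769) = 18.6147 K.
Without dust: g' = 0.709, ΔT' = 4.3/(1−0.709) = 14.7766 K.
Change = 14.7766 − 18.6147 = -3.84 K.

-3.84 K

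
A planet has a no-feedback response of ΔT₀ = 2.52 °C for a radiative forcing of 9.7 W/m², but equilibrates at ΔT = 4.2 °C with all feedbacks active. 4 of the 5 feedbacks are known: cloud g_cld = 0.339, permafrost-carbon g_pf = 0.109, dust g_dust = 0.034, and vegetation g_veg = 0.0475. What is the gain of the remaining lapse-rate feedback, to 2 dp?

Amplification A = ΔT/ΔT₀ = 4.2/2.52 = 1.667.
Total gain g = 1 − 1/A = 1 − 1/1.667 = 0.4001.
Known gains sum to 0.339 + 0.109 + 0.034 + 0.0475 = 0.5295.
g_lr = 0.4001 − 0.5295 = -0.13.

-0.13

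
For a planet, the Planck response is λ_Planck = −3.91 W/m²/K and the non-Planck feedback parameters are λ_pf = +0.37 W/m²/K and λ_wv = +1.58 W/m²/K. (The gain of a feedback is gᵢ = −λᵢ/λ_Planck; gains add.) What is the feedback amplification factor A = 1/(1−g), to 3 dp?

Convert to gains: g_pf = 0.37/3.91 = 0.09463; g_wv = 1.58/3.91 = 0.4041.
Total gain g = 0.49873.
A = 1/(1 − 0.49873) = 1.995.

1.995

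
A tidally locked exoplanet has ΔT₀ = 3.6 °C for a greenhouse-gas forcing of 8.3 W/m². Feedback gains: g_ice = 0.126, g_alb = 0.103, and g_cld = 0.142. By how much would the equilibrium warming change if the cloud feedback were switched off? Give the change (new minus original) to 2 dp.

-1.05 °C

Original: g = 0.371, ΔT = 3.6/(1−0.371) = 5.7234 °C.
Without cloud: g' = 0.229, ΔT' = 3.6/(1−0.229) = 4.6693 °C.
Change = 4.6693 − 5.7234 = -1.05 °C.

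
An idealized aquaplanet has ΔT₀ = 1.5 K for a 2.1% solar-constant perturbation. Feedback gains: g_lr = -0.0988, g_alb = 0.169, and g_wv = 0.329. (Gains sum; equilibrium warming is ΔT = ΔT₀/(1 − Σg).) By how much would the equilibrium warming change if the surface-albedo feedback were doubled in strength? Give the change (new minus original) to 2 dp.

0.98 K

Original: g = 0.3992, ΔT = 1.5/(1−0.3992) = 2.4967 K.
With doubled surface-albedo: g' = 0.5682, ΔT' = 1.5/(1−0.5682) = 3.4738 K.
Change = 3.4738 − 2.4967 = 0.98 K.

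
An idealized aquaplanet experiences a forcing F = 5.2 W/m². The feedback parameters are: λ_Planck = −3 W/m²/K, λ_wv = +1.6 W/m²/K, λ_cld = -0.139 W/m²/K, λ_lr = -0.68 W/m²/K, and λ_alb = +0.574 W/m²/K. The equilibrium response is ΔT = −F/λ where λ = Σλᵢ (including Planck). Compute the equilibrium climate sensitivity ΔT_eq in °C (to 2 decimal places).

3.16 °C

Net feedback parameter λ = (−3) + (+1.6) + (-0.139) + (-0.68) + (+0.574) = -1.645 W/m²/K.
ΔT = −F/λ = −5.2/(-1.645) = 3.16 °C.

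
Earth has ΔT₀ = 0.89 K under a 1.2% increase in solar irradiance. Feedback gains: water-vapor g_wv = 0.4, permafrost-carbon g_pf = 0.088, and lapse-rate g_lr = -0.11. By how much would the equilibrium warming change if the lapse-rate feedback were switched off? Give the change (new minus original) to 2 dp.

0.31 K

Original: g = 0.378, ΔT = 0.89/(1−0.378) = 1.4309 K.
Without lapse-rate: g' = 0.488, ΔT' = 0.89/(1−0.488) = 1.7383 K.
Change = 1.7383 − 1.4309 = 0.31 K.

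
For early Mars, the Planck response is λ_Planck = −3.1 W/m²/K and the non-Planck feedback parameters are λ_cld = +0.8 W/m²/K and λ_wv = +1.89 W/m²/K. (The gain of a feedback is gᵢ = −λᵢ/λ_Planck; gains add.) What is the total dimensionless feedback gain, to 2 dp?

0.87

Convert to gains: g_cld = 0.8/3.1 = 0.2581; g_wv = 1.89/3.1 = 0.6097.
Total gain g = 0.8678.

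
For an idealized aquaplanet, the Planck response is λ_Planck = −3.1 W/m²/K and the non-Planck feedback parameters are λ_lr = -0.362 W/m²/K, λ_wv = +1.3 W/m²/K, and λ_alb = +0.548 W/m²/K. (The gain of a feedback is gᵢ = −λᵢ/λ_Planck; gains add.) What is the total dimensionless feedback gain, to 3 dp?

Convert to gains: g_lr = -0.362/3.1 = -0.1168; g_wv = 1.3/3.1 = 0.4194; g_alb = 0.548/3.1 = 0.1768.
Total gain g = 0.4794.

0.479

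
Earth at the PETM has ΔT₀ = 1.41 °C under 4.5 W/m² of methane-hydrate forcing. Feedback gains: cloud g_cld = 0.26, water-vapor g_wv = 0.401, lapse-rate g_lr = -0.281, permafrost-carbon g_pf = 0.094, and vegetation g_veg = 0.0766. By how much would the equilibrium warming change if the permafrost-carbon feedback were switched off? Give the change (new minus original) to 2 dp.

-0.54 °C

Original: g = 0.5506, ΔT = 1.41/(1−0.5506) = 3.1375 °C.
Without permafrost-carbon: g' = 0.4566, ΔT' = 1.41/(1−0.4566) = 2.5948 °C.
Change = 2.5948 − 3.1375 = -0.54 °C.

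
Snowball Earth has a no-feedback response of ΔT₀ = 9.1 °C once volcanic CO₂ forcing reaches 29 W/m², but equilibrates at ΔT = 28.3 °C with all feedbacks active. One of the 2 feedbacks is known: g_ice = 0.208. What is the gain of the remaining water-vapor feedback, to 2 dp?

Amplification A = ΔT/ΔT₀ = 28.3/9.1 = 3.11.
Total gain g = 1 − 1/A = 1 − 1/3.11 = 0.6785.
The known gain is 0.208.
g_wv = 0.6785 − 0.208 = 0.47.

0.47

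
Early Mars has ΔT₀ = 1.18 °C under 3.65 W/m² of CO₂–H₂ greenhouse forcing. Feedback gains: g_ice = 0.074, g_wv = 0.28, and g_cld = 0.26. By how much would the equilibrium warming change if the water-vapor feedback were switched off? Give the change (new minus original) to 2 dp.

Original: g = 0.614, ΔT = 1.18/(1−0.614) = 3.0570 °C.
Without water-vapor: g' = 0.334, ΔT' = 1.18/(1−0.334) = 1.7718 °C.
Change = 1.7718 − 3.0570 = -1.29 °C.

-1.29 °C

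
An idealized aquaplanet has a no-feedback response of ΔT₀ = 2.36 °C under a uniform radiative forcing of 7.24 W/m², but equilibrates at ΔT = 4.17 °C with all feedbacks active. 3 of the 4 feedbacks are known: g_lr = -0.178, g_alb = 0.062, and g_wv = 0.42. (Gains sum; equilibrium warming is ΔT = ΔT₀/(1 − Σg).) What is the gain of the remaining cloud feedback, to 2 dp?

0.13

Amplification A = ΔT/ΔT₀ = 4.17/2.36 = 1.767.
Total gain g = 1 − 1/A = 1 − 1/1.767 = 0.4341.
Known gains sum to -0.178 + 0.062 + 0.42 = 0.304.
g_cld = 0.4341 − 0.304 = 0.13.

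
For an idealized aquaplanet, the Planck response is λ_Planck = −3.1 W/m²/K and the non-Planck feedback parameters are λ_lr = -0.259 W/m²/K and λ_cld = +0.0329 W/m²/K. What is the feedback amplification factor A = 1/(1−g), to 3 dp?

0.932

Convert to gains: g_lr = -0.259/3.1 = -0.08355; g_cld = 0.0329/3.1 = 0.01061.
Total gain g = -0.07294.
A = 1/(1 + 0.07294) = 0.932.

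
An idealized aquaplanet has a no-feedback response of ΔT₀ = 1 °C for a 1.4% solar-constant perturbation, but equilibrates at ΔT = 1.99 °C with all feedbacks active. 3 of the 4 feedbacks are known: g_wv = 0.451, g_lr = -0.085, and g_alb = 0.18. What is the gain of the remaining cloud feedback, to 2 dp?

-0.05

Amplification A = ΔT/ΔT₀ = 1.99/1 = 1.99.
Total gain g = 1 − 1/A = 1 − 1/1.99 = 0.4975.
Known gains sum to 0.451 − 0.085 + 0.18 = 0.546.
g_cld = 0.4975 − 0.546 = -0.05.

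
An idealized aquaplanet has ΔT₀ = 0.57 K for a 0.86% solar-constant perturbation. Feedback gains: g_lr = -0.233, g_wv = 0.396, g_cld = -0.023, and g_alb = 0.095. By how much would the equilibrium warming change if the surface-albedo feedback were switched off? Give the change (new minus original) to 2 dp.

-0.08 K

Original: g = 0.235, ΔT = 0.57/(1−0.235) = 0.7451 K.
Without surface-albedo: g' = 0.14, ΔT' = 0.57/(1−0.14) = 0.6628 K.
Change = 0.6628 − 0.7451 = -0.08 K.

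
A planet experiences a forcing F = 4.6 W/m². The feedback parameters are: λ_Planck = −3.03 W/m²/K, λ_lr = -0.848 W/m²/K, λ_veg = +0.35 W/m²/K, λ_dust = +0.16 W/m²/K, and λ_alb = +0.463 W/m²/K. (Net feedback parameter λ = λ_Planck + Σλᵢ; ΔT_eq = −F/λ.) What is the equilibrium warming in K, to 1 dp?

1.6 K

Net feedback parameter λ = (−3.03) + (-0.848) + (+0.35) + (+0.16) + (+0.463) = -2.905 W/m²/K.
ΔT = −F/λ = −4.6/(-2.905) = 1.6 K.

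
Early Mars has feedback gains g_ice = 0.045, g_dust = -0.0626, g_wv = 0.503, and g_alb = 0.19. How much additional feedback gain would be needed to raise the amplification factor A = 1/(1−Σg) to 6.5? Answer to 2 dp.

Current total gain = 0.6754.
Target gain for A = 6.5: g* = 1 − 1/6.5 = 0.8462.
Additional gain needed = 0.8462 − 0.6754 = 0.17.

0.17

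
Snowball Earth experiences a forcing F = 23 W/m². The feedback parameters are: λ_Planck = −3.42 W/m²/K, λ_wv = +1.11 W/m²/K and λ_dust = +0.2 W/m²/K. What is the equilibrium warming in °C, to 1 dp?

Net feedback parameter λ = (−3.42) + (+1.11) + (+0.2) = -2.11 W/m²/K.
ΔT = −F/λ = −23/(-2.11) = 10.9 °C.

10.9 °C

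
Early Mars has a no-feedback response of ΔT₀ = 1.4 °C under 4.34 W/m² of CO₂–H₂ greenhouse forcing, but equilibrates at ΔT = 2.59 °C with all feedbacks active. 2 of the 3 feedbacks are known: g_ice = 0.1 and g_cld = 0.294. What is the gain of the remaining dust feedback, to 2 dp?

0.07

Amplification A = ΔT/ΔT₀ = 2.59/1.4 = 1.85.
Total gain g = 1 − 1/A = 1 − 1/1.85 = 0.4595.
Known gains sum to 0.1 + 0.294 = 0.394.
g_dust = 0.4595 − 0.394 = 0.07.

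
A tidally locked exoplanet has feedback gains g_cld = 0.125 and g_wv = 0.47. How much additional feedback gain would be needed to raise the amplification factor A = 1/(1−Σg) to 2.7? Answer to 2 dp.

0.03

Current total gain = 0.595.
Target gain for A = 2.7: g* = 1 − 1/2.7 = 0.6296.
Additional gain needed = 0.6296 − 0.595 = 0.03.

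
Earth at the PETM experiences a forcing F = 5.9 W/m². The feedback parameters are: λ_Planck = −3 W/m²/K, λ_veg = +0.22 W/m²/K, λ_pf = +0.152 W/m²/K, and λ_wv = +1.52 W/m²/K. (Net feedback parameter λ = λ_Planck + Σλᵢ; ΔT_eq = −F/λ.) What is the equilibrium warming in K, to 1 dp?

5.3 K

Net feedback parameter λ = (−3) + (+0.22) + (+0.152) + (+1.52) = -1.108 W/m²/K.
ΔT = −F/λ = −5.9/(-1.108) = 5.3 K.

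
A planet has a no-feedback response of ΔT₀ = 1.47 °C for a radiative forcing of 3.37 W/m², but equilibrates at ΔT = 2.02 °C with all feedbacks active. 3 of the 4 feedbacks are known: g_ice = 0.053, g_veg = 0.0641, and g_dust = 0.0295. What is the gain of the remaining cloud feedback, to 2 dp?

Amplification A = ΔT/ΔT₀ = 2.02/1.47 = 1.374.
Total gain g = 1 − 1/A = 1 − 1/1.374 = 0.2722.
Known gains sum to 0.053 + 0.0641 + 0.0295 = 0.1466.
g_cld = 0.2722 − 0.1466 = 0.13.

0.13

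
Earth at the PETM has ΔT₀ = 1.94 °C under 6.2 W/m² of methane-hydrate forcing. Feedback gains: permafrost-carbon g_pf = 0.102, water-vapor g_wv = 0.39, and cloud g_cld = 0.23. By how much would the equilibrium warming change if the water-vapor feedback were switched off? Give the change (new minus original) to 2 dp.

Original: g = 0.722, ΔT = 1.94/(1−0.722) = 6.9784 °C.
Without water-vapor: g' = 0.332, ΔT' = 1.94/(1−0.332) = 2.9042 °C.
Change = 2.9042 − 6.9784 = -4.07 °C.

-4.07 °C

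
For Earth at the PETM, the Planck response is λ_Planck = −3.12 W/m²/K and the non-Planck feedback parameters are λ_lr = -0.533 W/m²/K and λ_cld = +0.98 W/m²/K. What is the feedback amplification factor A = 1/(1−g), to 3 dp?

Convert to gains: g_lr = -0.533/3.12 = -0.1708; g_cld = 0.98/3.12 = 0.3141.
Total gain g = 0.1433.
A = 1/(1 − 0.1433) = 1.167.

1.167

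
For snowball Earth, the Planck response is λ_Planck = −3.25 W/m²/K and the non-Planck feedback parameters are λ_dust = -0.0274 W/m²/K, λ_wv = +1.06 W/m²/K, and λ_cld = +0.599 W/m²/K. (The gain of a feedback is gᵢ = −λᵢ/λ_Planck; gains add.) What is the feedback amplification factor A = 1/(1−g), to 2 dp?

2.01

Convert to gains: g_dust = -0.0274/3.25 = -0.008431; g_wv = 1.06/3.25 = 0.3262; g_cld = 0.599/3.25 = 0.1843.
Total gain g = 0.502069.
A = 1/(1 − 0.502069) = 2.01.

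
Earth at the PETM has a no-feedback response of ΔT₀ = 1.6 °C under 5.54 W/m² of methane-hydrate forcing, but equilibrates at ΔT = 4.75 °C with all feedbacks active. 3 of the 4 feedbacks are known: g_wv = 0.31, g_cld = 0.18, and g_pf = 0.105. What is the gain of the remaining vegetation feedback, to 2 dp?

Amplification A = ΔT/ΔT₀ = 4.75/1.6 = 2.969.
Total gain g = 1 − 1/A = 1 − 1/2.969 = 0.6632.
Known gains sum to 0.31 + 0.18 + 0.105 = 0.595.
g_veg = 0.6632 − 0.595 = 0.07.

0.07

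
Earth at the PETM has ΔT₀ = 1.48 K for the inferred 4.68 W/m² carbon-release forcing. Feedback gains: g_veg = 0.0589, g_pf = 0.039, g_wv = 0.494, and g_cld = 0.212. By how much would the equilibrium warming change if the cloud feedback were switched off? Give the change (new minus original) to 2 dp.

Original: g = 0.8039, ΔT = 1.48/(1−0.8039) = 7.5472 K.
Without cloud: g' = 0.5919, ΔT' = 1.48/(1−0.5919) = 3.6266 K.
Change = 3.6266 − 7.5472 = -3.92 K.

-3.92 K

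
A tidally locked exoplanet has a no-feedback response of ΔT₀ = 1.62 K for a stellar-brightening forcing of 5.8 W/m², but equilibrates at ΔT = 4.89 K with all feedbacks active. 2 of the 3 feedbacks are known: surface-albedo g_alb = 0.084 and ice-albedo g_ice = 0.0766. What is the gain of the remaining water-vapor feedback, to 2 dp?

Amplification A = ΔT/ΔT₀ = 4.89/1.62 = 3.019.
Total gain g = 1 − 1/A = 1 − 1/3.019 = 0.6688.
Known gains sum to 0.084 + 0.0766 = 0.1606.
g_wv = 0.6688 − 0.1606 = 0.51.

0.51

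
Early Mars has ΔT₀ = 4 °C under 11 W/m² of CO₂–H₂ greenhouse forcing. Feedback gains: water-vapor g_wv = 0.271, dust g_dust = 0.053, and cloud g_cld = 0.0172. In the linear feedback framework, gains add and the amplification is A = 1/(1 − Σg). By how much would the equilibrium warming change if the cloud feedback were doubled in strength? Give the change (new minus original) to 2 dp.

0.16 °C

Original: g = 0.3412, ΔT = 4/(1−0.3412) = 6.0716 °C.
With doubled cloud: g' = 0.3584, ΔT' = 4/(1−0.3584) = 6.2344 °C.
Change = 6.2344 − 6.0716 = 0.16 °C.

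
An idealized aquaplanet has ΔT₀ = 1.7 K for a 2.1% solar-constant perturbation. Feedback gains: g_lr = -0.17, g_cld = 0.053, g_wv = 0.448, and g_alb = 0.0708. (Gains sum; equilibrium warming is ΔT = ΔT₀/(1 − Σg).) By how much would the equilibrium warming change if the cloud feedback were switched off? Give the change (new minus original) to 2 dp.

-0.23 K

Original: g = 0.4018, ΔT = 1.7/(1−0.4018) = 2.8419 K.
Without cloud: g' = 0.3488, ΔT' = 1.7/(1−0.3488) = 2.6106 K.
Change = 2.6106 − 2.8419 = -0.23 K.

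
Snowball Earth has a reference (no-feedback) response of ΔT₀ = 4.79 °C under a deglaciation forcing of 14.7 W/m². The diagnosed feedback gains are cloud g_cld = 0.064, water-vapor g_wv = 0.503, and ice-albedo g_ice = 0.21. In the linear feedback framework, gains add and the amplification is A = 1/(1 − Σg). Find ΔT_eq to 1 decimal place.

Total gain g = 0.064 + 0.503 + 0.21 = 0.777.
Amplification A = 1/(1 − 0.777) = 4.484.
ΔT = 4.79 × 4.484 = 21.5 °C.

21.5 °C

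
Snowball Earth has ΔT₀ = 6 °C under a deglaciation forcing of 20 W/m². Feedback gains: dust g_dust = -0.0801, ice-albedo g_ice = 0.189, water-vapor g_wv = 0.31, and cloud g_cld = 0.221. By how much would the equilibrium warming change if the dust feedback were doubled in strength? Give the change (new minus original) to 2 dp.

Original: g = 0.6399, ΔT = 6/(1−0.6399) = 16.6620 °C.
With doubled dust: g' = 0.5598, ΔT' = 6/(1−0.5598) = 13.6302 °C.
Change = 13.6302 − 16.6620 = -3.03 °C.

-3.03 °C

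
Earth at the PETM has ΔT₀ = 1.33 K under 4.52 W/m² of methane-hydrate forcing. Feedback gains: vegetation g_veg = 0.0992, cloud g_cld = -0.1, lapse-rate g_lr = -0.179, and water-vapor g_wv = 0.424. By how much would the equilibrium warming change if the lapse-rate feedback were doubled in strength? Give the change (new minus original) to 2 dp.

Original: g = 0.2442, ΔT = 1.33/(1−0.2442) = 1.7597 K.
With doubled lapse-rate: g' = 0.0652, ΔT' = 1.33/(1−0.0652) = 1.4228 K.
Change = 1.4228 − 1.7597 = -0.34 K.

-0.34 K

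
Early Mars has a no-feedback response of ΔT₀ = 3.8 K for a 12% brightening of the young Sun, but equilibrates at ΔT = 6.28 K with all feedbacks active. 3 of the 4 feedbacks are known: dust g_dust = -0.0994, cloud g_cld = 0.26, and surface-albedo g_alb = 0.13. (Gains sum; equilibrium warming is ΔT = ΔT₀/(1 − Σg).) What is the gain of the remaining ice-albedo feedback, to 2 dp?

0.10

Amplification A = ΔT/ΔT₀ = 6.28/3.8 = 1.653.
Total gain g = 1 − 1/A = 1 − 1/1.653 = 0.395.
Known gains sum to -0.0994 + 0.26 + 0.13 = 0.2906.
g_ice = 0.395 − 0.2906 = 0.10.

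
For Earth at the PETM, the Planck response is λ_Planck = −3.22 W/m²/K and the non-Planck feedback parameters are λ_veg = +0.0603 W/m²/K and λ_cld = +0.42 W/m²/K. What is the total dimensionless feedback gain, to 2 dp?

0.15

Convert to gains: g_veg = 0.0603/3.22 = 0.01873; g_cld = 0.42/3.22 = 0.1304.
Total gain g = 0.14913.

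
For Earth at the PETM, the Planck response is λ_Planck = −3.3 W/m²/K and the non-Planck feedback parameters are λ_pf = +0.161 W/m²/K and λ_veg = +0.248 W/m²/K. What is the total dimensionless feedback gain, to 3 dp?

Convert to gains: g_pf = 0.161/3.3 = 0.04879; g_veg = 0.248/3.3 = 0.07515.
Total gain g = 0.12394.

0.124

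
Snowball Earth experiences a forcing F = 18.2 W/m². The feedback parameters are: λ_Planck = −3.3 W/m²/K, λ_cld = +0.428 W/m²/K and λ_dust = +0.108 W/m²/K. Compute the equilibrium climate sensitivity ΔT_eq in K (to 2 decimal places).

6.58 K

Net feedback parameter λ = (−3.3) + (+0.428) + (+0.108) = -2.764 W/m²/K.
ΔT = −F/λ = −18.2/(-2.764) = 6.58 K.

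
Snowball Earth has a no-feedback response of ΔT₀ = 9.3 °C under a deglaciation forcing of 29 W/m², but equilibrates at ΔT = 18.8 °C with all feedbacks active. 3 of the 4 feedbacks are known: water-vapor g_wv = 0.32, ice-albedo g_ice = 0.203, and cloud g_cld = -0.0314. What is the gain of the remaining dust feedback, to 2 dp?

0.01

Amplification A = ΔT/ΔT₀ = 18.8/9.3 = 2.022.
Total gain g = 1 − 1/A = 1 − 1/2.022 = 0.5054.
Known gains sum to 0.32 + 0.203 − 0.0314 = 0.4916.
g_dust = 0.5054 − 0.4916 = 0.01.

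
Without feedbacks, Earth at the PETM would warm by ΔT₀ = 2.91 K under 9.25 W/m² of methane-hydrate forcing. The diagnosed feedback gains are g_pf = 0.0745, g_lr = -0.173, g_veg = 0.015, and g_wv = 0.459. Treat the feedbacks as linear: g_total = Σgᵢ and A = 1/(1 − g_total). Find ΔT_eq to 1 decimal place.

Total gain g = 0.0745 − 0.173 + 0.015 + 0.459 = 0.3755.
Amplification A = 1/(1 − 0.3755) = 1.601.
ΔT = 2.91 × 1.601 = 4.7 K.

4.7 K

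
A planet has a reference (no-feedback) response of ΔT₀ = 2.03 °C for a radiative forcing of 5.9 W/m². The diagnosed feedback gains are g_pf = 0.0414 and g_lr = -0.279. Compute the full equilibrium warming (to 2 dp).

Total gain g = 0.0414 − 0.279 = -0.2376.
Amplification A = 1/(1 + 0.2376) = 0.808.
ΔT = 2.03 × 0.808 = 1.64 °C.

1.64 °C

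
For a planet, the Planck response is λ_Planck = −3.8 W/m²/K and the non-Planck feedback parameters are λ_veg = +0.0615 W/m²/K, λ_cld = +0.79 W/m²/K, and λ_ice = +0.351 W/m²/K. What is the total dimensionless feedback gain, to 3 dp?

0.316

Convert to gains: g_veg = 0.0615/3.8 = 0.01618; g_cld = 0.79/3.8 = 0.2079; g_ice = 0.351/3.8 = 0.09237.
Total gain g = 0.31645.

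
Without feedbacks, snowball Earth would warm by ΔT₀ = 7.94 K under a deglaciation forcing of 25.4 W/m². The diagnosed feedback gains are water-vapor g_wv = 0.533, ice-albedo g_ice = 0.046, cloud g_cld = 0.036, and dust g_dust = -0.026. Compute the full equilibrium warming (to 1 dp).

19.3 K

Total gain g = 0.533 + 0.046 + 0.036 − 0.026 = 0.589.
Amplification A = 1/(1 − 0.589) = 2.433.
ΔT = 7.94 × 2.433 = 19.3 K.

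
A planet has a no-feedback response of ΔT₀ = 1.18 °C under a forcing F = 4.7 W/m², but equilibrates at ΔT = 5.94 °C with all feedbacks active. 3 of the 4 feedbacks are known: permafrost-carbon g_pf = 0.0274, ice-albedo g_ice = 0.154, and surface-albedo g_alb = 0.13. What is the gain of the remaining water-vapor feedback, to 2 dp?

0.49

Amplification A = ΔT/ΔT₀ = 5.94/1.18 = 5.034.
Total gain g = 1 − 1/A = 1 − 1/5.034 = 0.8014.
Known gains sum to 0.0274 + 0.154 + 0.13 = 0.3114.
g_wv = 0.8014 − 0.3114 = 0.49.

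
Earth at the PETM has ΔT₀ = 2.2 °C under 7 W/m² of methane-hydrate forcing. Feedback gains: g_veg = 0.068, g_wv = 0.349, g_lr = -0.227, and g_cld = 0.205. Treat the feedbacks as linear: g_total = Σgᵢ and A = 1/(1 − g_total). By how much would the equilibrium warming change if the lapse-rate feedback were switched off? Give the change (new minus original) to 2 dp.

Original: g = 0.395, ΔT = 2.2/(1−0.395) = 3.6364 °C.
Without lapse-rate: g' = 0.622, ΔT' = 2.2/(1−0.622) = 5.8201 °C.
Change = 5.8201 − 3.6364 = 2.18 °C.

2.18 °C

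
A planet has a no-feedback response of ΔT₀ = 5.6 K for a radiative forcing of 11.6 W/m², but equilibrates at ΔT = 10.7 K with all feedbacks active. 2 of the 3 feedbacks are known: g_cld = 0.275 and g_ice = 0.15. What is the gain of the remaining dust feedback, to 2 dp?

0.05

Amplification A = ΔT/ΔT₀ = 10.7/5.6 = 1.911.
Total gain g = 1 − 1/A = 1 − 1/1.911 = 0.4767.
Known gains sum to 0.275 + 0.15 = 0.425.
g_dust = 0.4767 − 0.425 = 0.05.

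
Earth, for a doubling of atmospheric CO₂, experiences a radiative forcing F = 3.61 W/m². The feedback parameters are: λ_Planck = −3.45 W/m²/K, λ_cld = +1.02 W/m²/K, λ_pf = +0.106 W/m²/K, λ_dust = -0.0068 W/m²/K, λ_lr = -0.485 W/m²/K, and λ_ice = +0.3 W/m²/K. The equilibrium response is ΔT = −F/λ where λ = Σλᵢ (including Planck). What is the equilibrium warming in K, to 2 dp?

1.43 K

Net feedback parameter λ = (−3.45) + (+1.02) + (+0.106) + (-0.0068) + (-0.485) + (+0.3) = -2.5158 W/m²/K.
ΔT = −F/λ = −3.61/(-2.5158) = 1.43 K.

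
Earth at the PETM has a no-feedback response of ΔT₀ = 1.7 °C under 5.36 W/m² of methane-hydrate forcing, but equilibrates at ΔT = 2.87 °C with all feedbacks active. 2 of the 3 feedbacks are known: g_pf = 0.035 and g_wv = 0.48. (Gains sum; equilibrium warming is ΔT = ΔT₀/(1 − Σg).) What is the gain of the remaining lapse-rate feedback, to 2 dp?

-0.11

Amplification A = ΔT/ΔT₀ = 2.87/1.7 = 1.688.
Total gain g = 1 − 1/A = 1 − 1/1.688 = 0.4076.
Known gains sum to 0.035 + 0.48 = 0.515.
g_lr = 0.4076 − 0.515 = -0.11.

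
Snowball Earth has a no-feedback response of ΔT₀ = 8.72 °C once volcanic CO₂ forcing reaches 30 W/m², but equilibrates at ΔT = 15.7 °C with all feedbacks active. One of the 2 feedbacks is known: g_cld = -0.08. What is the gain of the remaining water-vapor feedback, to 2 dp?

Amplification A = ΔT/ΔT₀ = 15.7/8.72 = 1.8.
Total gain g = 1 − 1/A = 1 − 1/1.8 = 0.4444.
The known gain is -0.08.
g_wv = 0.4444 + 0.08 = 0.52.

0.52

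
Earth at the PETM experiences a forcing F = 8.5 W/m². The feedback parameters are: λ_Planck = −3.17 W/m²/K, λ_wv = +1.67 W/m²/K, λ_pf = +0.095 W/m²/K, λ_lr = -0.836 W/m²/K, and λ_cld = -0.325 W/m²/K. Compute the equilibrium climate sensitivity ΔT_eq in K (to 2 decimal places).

3.31 K

Net feedback parameter λ = (−3.17) + (+1.67) + (+0.095) + (-0.836) + (-0.325) = -2.566 W/m²/K.
ΔT = −F/λ = −8.5/(-2.566) = 3.31 K.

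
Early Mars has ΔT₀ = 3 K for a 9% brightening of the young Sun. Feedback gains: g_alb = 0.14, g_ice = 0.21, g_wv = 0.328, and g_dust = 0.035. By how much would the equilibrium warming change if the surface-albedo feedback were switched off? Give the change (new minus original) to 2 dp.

-3.43 K

Original: g = 0.713, ΔT = 3/(1−0.713) = 10.4530 K.
Without surface-albedo: g' = 0.573, ΔT' = 3/(1−0.573) = 7.0258 K.
Change = 7.0258 − 10.4530 = -3.43 K.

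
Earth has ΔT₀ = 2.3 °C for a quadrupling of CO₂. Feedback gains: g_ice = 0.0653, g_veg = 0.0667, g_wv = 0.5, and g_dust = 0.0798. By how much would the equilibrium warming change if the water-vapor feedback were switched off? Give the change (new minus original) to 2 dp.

-5.06 °C

Original: g = 0.7118, ΔT = 2.3/(1−0.7118) = 7.9806 °C.
Without water-vapor: g' = 0.2118, ΔT' = 2.3/(1−0.2118) = 2.9180 °C.
Change = 2.9180 − 7.9806 = -5.06 °C.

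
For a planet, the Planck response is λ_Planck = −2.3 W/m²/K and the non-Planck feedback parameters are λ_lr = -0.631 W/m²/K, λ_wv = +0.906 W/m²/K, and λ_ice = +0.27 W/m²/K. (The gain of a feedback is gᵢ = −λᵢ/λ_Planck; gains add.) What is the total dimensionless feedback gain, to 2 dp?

0.24

Convert to gains: g_lr = -0.631/2.3 = -0.2743; g_wv = 0.906/2.3 = 0.3939; g_ice = 0.27/2.3 = 0.1174.
Total gain g = 0.237.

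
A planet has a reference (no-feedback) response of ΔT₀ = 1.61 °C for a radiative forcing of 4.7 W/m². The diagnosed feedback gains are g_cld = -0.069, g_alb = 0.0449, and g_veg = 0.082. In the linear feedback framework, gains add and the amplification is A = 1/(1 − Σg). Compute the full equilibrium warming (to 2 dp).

Total gain g = -0.069 + 0.0449 + 0.082 = 0.0579.
Amplification A = 1/(1 − 0.0579) = 1.061.
ΔT = 1.61 × 1.061 = 1.71 °C.

1.71 °C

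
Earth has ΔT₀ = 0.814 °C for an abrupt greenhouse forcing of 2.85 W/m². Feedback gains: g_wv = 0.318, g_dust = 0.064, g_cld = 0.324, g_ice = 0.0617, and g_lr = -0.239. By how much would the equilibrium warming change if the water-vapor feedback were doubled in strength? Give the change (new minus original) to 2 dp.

Original: g = 0.5287, ΔT = 0.814/(1−0.5287) = 1.7271 °C.
With doubled water-vapor: g' = 0.8467, ΔT' = 0.814/(1−0.8467) = 5.3098 °C.
Change = 5.3098 − 1.7271 = 3.58 °C.

3.58 °C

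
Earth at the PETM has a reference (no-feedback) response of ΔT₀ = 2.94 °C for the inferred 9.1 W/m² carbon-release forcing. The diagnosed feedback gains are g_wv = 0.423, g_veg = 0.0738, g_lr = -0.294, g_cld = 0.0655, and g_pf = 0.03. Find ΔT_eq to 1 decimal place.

Total gain g = 0.423 + 0.0738 − 0.294 + 0.0655 + 0.03 = 0.2983.
Amplification A = 1/(1 − 0.2983) = 1.425.
ΔT = 2.94 × 1.425 = 4.2 °C.

4.2 °C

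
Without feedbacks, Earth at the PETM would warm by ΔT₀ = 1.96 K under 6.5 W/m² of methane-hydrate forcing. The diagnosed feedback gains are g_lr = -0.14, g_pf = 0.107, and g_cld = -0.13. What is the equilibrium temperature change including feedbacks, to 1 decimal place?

Total gain g = -0.14 + 0.107 − 0.13 = -0.163.
Amplification A = 1/(1 + 0.163) = 0.8598.
ΔT = 1.96 × 0.8598 = 1.7 K.

1.7 K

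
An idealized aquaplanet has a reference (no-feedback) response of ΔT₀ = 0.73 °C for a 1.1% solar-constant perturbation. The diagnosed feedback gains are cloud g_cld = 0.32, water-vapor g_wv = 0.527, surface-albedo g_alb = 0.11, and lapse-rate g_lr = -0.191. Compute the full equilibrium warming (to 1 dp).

3.1 °C

Total gain g = 0.32 + 0.527 + 0.11 − 0.191 = 0.766.
Amplification A = 1/(1 − 0.766) = 4.274.
ΔT = 0.73 × 4.274 = 3.1 °C.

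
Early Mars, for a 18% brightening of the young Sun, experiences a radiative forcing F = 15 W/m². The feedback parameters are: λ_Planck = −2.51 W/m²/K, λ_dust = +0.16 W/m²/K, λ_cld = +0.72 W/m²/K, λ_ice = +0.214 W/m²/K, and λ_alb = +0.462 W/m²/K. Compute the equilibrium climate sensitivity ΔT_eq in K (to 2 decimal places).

15.72 K

Net feedback parameter λ = (−2.51) + (+0.16) + (+0.72) + (+0.214) + (+0.462) = -0.954 W/m²/K.
ΔT = −F/λ = −15/(-0.954) = 15.72 K.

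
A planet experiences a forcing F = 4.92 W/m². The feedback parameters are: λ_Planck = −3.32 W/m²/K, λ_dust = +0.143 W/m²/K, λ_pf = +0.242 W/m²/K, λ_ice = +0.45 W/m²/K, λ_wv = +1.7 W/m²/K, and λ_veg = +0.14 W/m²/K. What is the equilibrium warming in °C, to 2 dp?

7.63 °C

Net feedback parameter λ = (−3.32) + (+0.143) + (+0.242) + (+0.45) + (+1.7) + (+0.14) = -0.645 W/m²/K.
ΔT = −F/λ = −4.92/(-0.645) = 7.63 °C.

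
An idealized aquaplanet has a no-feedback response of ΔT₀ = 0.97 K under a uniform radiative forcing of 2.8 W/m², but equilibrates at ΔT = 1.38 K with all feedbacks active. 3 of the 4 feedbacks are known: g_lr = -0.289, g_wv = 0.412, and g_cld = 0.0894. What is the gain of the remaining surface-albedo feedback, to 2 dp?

0.08

Amplification A = ΔT/ΔT₀ = 1.38/0.97 = 1.423.
Total gain g = 1 − 1/A = 1 − 1/1.423 = 0.2973.
Known gains sum to -0.289 + 0.412 + 0.0894 = 0.2124.
g_alb = 0.2973 − 0.2124 = 0.08.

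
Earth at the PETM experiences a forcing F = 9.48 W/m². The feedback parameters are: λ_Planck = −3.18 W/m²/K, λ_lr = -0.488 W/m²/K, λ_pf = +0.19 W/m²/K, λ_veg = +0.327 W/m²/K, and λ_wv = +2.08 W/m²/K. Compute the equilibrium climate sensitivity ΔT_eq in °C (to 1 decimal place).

Net feedback parameter λ = (−3.18) + (-0.488) + (+0.19) + (+0.327) + (+2.08) = -1.071 W/m²/K.
ΔT = −F/λ = −9.48/(-1.071) = 8.9 °C.

8.9 °C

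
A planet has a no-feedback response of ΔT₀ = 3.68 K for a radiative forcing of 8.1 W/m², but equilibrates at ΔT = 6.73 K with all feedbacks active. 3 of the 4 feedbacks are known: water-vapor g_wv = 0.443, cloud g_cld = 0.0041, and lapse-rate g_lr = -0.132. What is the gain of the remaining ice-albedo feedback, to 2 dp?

0.14

Amplification A = ΔT/ΔT₀ = 6.73/3.68 = 1.829.
Total gain g = 1 − 1/A = 1 − 1/1.829 = 0.4533.
Known gains sum to 0.443 + 0.0041 − 0.132 = 0.3151.
g_ice = 0.4533 − 0.3151 = 0.14.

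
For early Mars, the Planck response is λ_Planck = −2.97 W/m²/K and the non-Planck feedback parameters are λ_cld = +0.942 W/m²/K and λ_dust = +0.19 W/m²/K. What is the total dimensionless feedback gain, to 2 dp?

Convert to gains: g_cld = 0.942/2.97 = 0.3172; g_dust = 0.19/2.97 = 0.06397.
Total gain g = 0.38117.

0.38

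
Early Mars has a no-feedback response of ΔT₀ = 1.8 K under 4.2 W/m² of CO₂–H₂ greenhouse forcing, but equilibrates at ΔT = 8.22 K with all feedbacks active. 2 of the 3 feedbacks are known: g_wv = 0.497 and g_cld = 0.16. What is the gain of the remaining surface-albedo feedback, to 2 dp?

0.12

Amplification A = ΔT/ΔT₀ = 8.22/1.8 = 4.567.
Total gain g = 1 − 1/A = 1 − 1/4.567 = 0.781.
Known gains sum to 0.497 + 0.16 = 0.657.
g_alb = 0.781 − 0.657 = 0.12.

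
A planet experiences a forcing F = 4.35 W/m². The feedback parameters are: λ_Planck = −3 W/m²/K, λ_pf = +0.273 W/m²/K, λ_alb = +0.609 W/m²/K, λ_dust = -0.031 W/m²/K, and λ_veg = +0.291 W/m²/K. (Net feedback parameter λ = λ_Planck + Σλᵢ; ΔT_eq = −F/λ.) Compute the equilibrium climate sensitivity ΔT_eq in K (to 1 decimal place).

Net feedback parameter λ = (−3) + (+0.273) + (+0.609) + (-0.031) + (+0.291) = -1.858 W/m²/K.
ΔT = −F/λ = −4.35/(-1.858) = 2.3 K.

2.3 K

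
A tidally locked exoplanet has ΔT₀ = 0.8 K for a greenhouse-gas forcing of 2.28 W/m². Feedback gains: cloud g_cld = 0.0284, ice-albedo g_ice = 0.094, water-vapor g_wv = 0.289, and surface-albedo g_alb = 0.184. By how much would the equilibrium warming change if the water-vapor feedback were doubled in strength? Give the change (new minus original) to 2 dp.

4.94 K

Original: g = 0.5954, ΔT = 0.8/(1−0.5954) = 1.9773 K.
With doubled water-vapor: g' = 0.8844, ΔT' = 0.8/(1−0.8844) = 6.9204 K.
Change = 6.9204 − 1.9773 = 4.94 K.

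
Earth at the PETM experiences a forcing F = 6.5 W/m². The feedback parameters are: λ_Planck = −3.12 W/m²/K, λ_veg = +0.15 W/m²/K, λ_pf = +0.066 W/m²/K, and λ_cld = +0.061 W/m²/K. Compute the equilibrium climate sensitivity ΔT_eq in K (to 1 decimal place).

Net feedback parameter λ = (−3.12) + (+0.15) + (+0.066) + (+0.061) = -2.843 W/m²/K.
ΔT = −F/λ = −6.5/(-2.843) = 2.3 K.

2.3 K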